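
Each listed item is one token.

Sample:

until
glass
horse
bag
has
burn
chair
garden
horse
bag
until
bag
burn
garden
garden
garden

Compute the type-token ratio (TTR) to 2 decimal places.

N = 16 tokens, V = 8 types.
TTR = V / N = 8 / 16 = 0.50

0.50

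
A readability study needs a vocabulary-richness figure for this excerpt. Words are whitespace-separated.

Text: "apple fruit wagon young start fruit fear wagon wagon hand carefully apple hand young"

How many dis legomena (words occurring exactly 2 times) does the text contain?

Frequencies: wagon:3, apple:2, fruit:2, young:2, hand:2, start:1, fear:1, carefully:1
Words with frequency 2: apple, fruit, hand, young

4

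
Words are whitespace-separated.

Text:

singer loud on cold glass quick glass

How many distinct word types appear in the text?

6

Distinct types: {cold, glass, loud, on, quick, singer}
V = 6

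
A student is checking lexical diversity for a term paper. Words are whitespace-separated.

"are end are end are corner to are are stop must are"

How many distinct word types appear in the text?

6

Distinct types: {are, corner, end, must, stop, to}
V = 6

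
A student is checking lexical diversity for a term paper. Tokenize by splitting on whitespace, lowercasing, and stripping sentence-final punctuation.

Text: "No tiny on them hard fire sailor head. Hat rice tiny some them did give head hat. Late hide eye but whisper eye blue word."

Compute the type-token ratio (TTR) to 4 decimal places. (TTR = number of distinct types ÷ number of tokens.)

0.8000

N = 25 tokens, V = 20 types.
TTR = V / N = 20 / 25 = 0.8000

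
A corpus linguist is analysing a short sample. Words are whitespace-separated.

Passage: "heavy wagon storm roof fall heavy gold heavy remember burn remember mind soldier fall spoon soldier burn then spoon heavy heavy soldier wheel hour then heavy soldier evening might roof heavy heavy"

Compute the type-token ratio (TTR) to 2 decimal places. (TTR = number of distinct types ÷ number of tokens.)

0.50

N = 32 tokens, V = 16 types.
TTR = V / N = 16 / 32 = 0.50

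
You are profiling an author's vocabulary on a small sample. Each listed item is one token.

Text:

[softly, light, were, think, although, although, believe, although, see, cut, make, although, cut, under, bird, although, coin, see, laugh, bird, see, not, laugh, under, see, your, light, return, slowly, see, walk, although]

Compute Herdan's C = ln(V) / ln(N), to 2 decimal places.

0.83

N = 32, V = 18.
ln(V) = 2.890372, ln(N) = 3.465736
C = 2.890372 / 3.465736 = 0.83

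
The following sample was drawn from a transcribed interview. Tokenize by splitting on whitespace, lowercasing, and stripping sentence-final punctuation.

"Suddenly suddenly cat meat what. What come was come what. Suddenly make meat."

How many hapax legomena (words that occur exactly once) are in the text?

3

Frequencies: suddenly:3, what:3, meat:2, come:2, cat:1, was:1, make:1
Hapax (freq=1): cat, make, was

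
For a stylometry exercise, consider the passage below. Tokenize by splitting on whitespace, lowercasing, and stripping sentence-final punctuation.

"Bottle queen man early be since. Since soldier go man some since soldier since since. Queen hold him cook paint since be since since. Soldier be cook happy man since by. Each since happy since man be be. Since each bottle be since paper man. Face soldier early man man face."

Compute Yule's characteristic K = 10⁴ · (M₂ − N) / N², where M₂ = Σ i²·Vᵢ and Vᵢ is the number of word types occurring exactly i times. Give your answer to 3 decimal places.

Frequencies: since:13, man:7, be:6, soldier:4, bottle:2, queen:2, early:2, cook:2, happy:2, each:2, face:2, go:1, some:1, hold:1, him:1, paint:1, by:1, paper:1
N = 51. Frequency spectrum: V_1=7, V_2=7, V_4=1, V_6=1, V_7=1, V_13=1
M₂ = 1²·7 + 2²·7 + 4²·1 + 6²·1 + 7²·1 + 13²·1 = 305
K = 10000 × (305 − 51) / 51² = 976.547

976.547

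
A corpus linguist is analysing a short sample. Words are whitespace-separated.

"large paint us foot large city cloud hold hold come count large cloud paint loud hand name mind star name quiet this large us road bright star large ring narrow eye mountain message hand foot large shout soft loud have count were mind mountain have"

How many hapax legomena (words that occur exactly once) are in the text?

13

Frequencies: large:6, paint:2, us:2, foot:2, cloud:2, hold:2, count:2, loud:2, hand:2, name:2, mind:2, star:2, mountain:2, have:2, city:1, come:1, quiet:1, this:1, road:1, bright:1, … (7 more, each freq 1)
Hapax (freq=1): bright, city, come, eye, message, narrow, quiet, ring, road, shout, soft, this, were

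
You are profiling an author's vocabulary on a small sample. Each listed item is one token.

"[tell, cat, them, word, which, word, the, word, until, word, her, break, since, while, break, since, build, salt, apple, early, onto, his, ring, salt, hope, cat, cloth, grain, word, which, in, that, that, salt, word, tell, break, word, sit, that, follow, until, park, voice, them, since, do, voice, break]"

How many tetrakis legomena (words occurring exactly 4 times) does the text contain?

Frequencies: word:7, break:4, since:3, salt:3, that:3, tell:2, cat:2, them:2, which:2, until:2, voice:2, the:1, her:1, while:1, build:1, apple:1, early:1, onto:1, his:1, ring:1, … (8 more, each freq 1)
Words with frequency 4: break

1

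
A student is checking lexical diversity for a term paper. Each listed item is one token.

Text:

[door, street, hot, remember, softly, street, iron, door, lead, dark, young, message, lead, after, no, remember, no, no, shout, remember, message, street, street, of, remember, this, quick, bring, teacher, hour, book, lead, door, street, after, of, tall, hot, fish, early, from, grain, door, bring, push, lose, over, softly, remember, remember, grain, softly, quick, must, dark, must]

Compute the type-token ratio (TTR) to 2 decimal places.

N = 56 tokens, V = 29 types.
TTR = V / N = 29 / 56 = 0.52

0.52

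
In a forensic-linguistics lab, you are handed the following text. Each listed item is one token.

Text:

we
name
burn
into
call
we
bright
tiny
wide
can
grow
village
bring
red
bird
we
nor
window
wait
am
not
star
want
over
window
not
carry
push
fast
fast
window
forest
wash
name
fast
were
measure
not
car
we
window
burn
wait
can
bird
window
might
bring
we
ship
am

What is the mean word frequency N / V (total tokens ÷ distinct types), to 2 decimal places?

N = 51 tokens, V = 32 types.
Mean frequency = N / V = 51 / 32 = 1.59

1.59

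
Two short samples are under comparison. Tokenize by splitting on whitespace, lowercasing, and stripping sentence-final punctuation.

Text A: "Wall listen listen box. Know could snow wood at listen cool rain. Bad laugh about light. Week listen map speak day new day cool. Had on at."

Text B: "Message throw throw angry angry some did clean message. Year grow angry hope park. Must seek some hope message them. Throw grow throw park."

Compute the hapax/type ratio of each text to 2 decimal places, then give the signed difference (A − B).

0.35

A: hapax=17, V=21, ratio=0.81
B: hapax=6, V=13, ratio=0.46
Difference = 0.81 − 0.46 = 0.35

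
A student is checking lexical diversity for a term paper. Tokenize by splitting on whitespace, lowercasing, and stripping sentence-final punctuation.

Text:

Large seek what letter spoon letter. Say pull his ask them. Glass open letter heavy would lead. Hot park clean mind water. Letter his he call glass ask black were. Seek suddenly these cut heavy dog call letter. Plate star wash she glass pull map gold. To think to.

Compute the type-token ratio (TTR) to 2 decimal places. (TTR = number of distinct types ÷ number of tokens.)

0.73

N = 49 tokens, V = 36 types.
TTR = V / N = 36 / 49 = 0.73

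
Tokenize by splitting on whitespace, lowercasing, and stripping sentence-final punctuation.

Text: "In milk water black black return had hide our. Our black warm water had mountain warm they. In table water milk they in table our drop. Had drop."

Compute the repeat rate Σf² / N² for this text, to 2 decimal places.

0.09

Frequencies: in:3, water:3, black:3, had:3, our:3, milk:2, warm:2, they:2, table:2, drop:2, return:1, hide:1, mountain:1
Σf² = 68; N² = 784
Repeat rate = 68 / 784 = 0.09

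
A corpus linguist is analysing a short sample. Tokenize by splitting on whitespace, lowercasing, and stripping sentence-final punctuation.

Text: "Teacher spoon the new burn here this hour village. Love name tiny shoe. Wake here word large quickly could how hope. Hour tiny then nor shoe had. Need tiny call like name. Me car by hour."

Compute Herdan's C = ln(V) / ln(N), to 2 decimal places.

N = 36, V = 29.
ln(V) = 3.367296, ln(N) = 3.583519
C = 3.367296 / 3.583519 = 0.94

0.94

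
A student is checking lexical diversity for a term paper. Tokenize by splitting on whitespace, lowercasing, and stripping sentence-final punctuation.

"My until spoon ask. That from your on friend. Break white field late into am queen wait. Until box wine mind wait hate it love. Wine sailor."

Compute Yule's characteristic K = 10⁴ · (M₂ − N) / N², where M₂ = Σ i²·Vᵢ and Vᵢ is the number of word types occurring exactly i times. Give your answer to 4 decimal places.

Frequencies: until:2, wait:2, wine:2, my:1, spoon:1, ask:1, that:1, from:1, your:1, on:1, friend:1, break:1, white:1, field:1, late:1, into:1, am:1, queen:1, box:1, mind:1, … (4 more, each freq 1)
N = 27. Frequency spectrum: V_1=21, V_2=3
M₂ = 1²·21 + 2²·3 = 33
K = 10000 × (33 − 27) / 27² = 82.3045

82.3045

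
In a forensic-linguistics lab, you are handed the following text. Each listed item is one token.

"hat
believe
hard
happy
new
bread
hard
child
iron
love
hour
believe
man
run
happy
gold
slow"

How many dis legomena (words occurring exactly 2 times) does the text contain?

Frequencies: believe:2, hard:2, happy:2, hat:1, new:1, bread:1, child:1, iron:1, love:1, hour:1, man:1, run:1, gold:1, slow:1
Words with frequency 2: believe, happy, hard

3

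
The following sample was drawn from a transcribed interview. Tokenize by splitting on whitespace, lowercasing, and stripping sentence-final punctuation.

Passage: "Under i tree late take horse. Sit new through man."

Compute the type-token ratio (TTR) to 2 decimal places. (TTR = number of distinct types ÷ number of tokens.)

N = 10 tokens, V = 10 types.
TTR = V / N = 10 / 10 = 1.00

1.00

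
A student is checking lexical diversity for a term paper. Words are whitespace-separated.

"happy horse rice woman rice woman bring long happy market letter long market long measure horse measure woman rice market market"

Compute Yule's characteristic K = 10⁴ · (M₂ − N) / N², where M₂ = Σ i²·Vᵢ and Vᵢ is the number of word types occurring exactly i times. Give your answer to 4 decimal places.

816.3265

Frequencies: market:4, rice:3, woman:3, long:3, happy:2, horse:2, measure:2, bring:1, letter:1
N = 21. Frequency spectrum: V_1=2, V_2=3, V_3=3, V_4=1
M₂ = 1²·2 + 2²·3 + 3²·3 + 4²·1 = 57
K = 10000 × (57 − 21) / 21² = 816.3265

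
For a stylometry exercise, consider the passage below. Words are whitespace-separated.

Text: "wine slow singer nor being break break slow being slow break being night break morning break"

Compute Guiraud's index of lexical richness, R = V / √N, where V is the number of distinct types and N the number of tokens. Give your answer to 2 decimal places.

2.00

N = 16, V = 8.
√N = 4.000000
R = 8 / 4.000000 = 2.00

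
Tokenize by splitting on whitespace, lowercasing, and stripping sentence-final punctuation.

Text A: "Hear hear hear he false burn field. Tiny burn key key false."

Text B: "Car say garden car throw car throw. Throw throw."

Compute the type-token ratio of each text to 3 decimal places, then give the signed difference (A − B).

TTR(A) = 7/12 = 0.583
TTR(B) = 4/9 = 0.444
Difference = 0.583 − 0.444 = 0.139

0.139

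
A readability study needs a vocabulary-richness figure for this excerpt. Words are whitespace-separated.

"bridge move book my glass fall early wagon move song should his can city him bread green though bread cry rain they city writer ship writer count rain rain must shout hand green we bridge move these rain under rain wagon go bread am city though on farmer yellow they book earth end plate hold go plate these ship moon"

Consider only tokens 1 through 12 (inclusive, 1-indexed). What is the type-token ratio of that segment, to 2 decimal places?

0.92

Segment tokens 1–12: bridge, move, book, my, glass, fall, early, wagon, move, song, should, his
Segment N = 12, segment V = 11.
TTR = 11 / 12 = 0.92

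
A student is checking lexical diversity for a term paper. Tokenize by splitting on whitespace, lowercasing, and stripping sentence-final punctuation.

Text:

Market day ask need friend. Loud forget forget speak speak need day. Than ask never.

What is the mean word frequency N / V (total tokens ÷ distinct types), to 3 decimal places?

1.500

N = 15 tokens, V = 10 types.
Mean frequency = N / V = 15 / 10 = 1.500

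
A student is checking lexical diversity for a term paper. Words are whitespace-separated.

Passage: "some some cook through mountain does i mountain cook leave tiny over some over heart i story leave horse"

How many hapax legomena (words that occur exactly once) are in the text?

6

Frequencies: some:3, cook:2, mountain:2, i:2, leave:2, over:2, through:1, does:1, tiny:1, heart:1, story:1, horse:1
Hapax (freq=1): does, heart, horse, story, through, tiny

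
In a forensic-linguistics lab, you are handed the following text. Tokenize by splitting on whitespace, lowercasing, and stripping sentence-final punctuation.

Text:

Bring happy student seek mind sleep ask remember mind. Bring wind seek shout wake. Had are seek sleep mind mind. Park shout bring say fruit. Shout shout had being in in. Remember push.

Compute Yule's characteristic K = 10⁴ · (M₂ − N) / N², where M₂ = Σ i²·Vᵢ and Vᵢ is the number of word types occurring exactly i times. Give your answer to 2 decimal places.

404.04

Frequencies: mind:4, shout:4, bring:3, seek:3, sleep:2, remember:2, had:2, in:2, happy:1, student:1, ask:1, wind:1, wake:1, are:1, park:1, say:1, fruit:1, being:1, push:1
N = 33. Frequency spectrum: V_1=11, V_2=4, V_3=2, V_4=2
M₂ = 1²·11 + 2²·4 + 3²·2 + 4²·2 = 77
K = 10000 × (77 − 33) / 33² = 404.04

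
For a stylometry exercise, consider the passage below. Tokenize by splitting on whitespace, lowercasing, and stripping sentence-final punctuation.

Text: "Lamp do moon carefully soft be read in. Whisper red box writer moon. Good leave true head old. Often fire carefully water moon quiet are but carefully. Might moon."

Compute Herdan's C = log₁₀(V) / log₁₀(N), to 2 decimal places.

N = 29, V = 24.
log₁₀(V) = 1.380211, log₁₀(N) = 1.462398
C = 1.380211 / 1.462398 = 0.94

0.94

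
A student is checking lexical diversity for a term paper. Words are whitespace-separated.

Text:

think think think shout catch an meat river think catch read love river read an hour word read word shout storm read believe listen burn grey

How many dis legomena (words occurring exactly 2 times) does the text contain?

Frequencies: think:4, read:4, shout:2, catch:2, an:2, river:2, word:2, meat:1, love:1, hour:1, storm:1, believe:1, listen:1, burn:1, grey:1
Words with frequency 2: an, catch, river, shout, word

5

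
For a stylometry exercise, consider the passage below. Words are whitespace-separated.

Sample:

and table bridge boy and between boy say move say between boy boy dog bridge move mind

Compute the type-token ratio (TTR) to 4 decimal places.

0.5294

N = 17 tokens, V = 9 types.
TTR = V / N = 9 / 17 = 0.5294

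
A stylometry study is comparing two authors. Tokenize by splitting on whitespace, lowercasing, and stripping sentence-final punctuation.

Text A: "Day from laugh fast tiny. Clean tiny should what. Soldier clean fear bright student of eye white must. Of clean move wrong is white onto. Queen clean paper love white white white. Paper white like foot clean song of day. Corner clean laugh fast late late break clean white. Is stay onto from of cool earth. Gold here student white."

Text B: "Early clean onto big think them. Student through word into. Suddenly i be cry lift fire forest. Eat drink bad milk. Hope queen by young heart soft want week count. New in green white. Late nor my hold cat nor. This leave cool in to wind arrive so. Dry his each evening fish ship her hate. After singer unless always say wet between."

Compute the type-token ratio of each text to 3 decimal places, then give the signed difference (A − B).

TTR(A) = 34/60 = 0.567
TTR(B) = 61/63 = 0.968
Difference = 0.567 − 0.968 = -0.401

-0.401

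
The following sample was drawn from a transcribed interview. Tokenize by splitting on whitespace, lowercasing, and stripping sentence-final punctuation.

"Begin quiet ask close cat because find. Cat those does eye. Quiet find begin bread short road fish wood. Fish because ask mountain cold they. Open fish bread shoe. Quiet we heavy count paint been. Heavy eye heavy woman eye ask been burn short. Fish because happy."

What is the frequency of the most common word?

Frequencies: fish:4, quiet:3, ask:3, because:3, eye:3, heavy:3, begin:2, cat:2, find:2, bread:2, short:2, been:2, close:1, those:1, does:1, road:1, wood:1, mountain:1, cold:1, they:1, … (8 more, each freq 1)
Most common: 'fish' with frequency 4.

4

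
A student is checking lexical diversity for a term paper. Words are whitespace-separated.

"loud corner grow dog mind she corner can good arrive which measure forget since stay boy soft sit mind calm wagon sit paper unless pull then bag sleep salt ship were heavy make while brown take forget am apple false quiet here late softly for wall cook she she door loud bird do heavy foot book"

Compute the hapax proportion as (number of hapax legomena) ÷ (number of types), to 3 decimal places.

0.854

Frequencies: she:3, loud:2, corner:2, mind:2, forget:2, sit:2, heavy:2, grow:1, dog:1, can:1, good:1, arrive:1, which:1, measure:1, since:1, stay:1, boy:1, soft:1, calm:1, wagon:1, … (28 more, each freq 1)
Hapax count = 41; type count = 48.
Ratio = 41 / 48 = 0.854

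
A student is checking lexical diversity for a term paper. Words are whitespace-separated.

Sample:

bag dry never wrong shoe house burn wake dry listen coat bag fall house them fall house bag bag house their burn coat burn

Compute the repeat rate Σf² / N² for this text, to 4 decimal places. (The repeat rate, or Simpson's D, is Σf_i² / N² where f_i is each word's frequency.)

Frequencies: bag:4, house:4, burn:3, dry:2, coat:2, fall:2, never:1, wrong:1, shoe:1, wake:1, listen:1, them:1, their:1
Σf² = 60; N² = 576
Repeat rate = 60 / 576 = 0.1042

0.1042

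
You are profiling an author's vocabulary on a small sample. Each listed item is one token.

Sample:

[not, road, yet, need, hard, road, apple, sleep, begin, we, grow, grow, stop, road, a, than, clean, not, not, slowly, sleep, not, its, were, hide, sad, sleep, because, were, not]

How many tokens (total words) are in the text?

30

Tokens: not, road, yet, need, hard, road, apple, sleep, begin, we, grow, grow, stop, road, a, than, clean, not, not, slowly, sleep, not, its, were, hide, sad, sleep, because, were, not
N = 30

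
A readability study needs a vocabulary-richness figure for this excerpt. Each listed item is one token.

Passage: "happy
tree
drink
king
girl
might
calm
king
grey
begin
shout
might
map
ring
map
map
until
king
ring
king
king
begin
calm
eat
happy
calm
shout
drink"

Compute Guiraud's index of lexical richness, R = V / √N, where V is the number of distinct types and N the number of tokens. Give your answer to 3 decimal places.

2.646

N = 28, V = 14.
√N = 5.291503
R = 14 / 5.291503 = 2.646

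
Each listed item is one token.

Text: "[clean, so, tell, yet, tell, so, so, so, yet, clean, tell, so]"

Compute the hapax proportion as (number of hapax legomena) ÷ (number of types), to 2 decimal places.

Frequencies: so:5, tell:3, clean:2, yet:2
Hapax count = 0; type count = 4.
Ratio = 0 / 4 = 0.00

0.00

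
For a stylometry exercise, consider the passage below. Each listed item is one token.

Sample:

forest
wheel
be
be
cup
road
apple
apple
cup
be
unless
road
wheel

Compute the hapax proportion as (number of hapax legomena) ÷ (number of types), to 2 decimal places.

Frequencies: be:3, wheel:2, cup:2, road:2, apple:2, forest:1, unless:1
Hapax count = 2; type count = 7.
Ratio = 2 / 7 = 0.29

0.29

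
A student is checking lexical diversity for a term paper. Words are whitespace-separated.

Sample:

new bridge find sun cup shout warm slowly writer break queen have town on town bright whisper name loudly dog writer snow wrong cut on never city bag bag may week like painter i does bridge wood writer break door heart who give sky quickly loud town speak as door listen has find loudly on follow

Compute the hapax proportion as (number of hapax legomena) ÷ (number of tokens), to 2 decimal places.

0.63

Frequencies: writer:3, town:3, on:3, bridge:2, find:2, break:2, loudly:2, bag:2, door:2, new:1, sun:1, cup:1, shout:1, warm:1, slowly:1, queen:1, have:1, bright:1, whisper:1, name:1, … (24 more, each freq 1)
Hapax count = 35; token count = 56.
Ratio = 35 / 56 = 0.63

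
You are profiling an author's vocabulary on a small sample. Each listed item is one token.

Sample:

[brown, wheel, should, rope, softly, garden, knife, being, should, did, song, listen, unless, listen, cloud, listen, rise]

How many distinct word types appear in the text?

14

Distinct types: {being, brown, cloud, did, garden, knife, listen, rise, rope, should, softly, song, unless, wheel}
V = 14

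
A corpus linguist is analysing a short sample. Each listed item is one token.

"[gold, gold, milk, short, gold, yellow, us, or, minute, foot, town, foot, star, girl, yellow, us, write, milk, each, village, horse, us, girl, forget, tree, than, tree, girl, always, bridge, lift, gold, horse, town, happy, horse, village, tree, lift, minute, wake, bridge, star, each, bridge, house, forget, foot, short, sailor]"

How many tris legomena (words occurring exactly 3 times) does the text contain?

Frequencies: gold:4, us:3, foot:3, girl:3, horse:3, tree:3, bridge:3, milk:2, short:2, yellow:2, minute:2, town:2, star:2, each:2, village:2, forget:2, lift:2, or:1, write:1, than:1, … (5 more, each freq 1)
Words with frequency 3: bridge, foot, girl, horse, tree, us

6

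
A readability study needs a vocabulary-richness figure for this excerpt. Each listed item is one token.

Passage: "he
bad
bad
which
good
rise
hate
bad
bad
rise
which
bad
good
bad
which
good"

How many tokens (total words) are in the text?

16

Tokens: he, bad, bad, which, good, rise, hate, bad, bad, rise, which, bad, good, bad, which, good
N = 16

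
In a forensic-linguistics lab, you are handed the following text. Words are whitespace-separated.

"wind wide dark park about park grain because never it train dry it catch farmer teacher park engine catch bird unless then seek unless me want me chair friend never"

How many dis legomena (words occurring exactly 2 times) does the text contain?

Frequencies: park:3, never:2, it:2, catch:2, unless:2, me:2, wind:1, wide:1, dark:1, about:1, grain:1, because:1, train:1, dry:1, farmer:1, teacher:1, engine:1, bird:1, then:1, seek:1, … (3 more, each freq 1)
Words with frequency 2: catch, it, me, never, unless

5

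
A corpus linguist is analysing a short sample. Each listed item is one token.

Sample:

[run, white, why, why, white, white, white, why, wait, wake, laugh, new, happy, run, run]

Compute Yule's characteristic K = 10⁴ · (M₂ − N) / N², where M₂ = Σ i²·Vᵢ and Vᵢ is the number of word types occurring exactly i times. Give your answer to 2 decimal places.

1066.67

Frequencies: white:4, run:3, why:3, wait:1, wake:1, laugh:1, new:1, happy:1
N = 15. Frequency spectrum: V_1=5, V_3=2, V_4=1
M₂ = 1²·5 + 3²·2 + 4²·1 = 39
K = 10000 × (39 − 15) / 15² = 1066.67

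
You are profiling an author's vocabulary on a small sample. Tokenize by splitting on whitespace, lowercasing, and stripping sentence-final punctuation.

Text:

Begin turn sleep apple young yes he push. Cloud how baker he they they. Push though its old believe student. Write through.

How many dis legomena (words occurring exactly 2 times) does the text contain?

3

Frequencies: he:2, push:2, they:2, begin:1, turn:1, sleep:1, apple:1, young:1, yes:1, cloud:1, how:1, baker:1, though:1, its:1, old:1, believe:1, student:1, write:1, through:1
Words with frequency 2: he, push, they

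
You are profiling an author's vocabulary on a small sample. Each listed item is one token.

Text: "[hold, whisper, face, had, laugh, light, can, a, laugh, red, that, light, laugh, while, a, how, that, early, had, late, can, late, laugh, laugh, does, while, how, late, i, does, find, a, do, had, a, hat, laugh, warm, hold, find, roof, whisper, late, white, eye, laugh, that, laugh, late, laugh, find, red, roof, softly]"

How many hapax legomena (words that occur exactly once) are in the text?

Frequencies: laugh:9, late:5, a:4, had:3, that:3, find:3, hold:2, whisper:2, light:2, can:2, red:2, while:2, how:2, does:2, roof:2, face:1, early:1, i:1, do:1, hat:1, … (4 more, each freq 1)
Hapax (freq=1): do, early, eye, face, hat, i, softly, warm, white

9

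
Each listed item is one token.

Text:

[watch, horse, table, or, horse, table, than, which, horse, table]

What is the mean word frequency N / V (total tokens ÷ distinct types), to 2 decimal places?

N = 10 tokens, V = 6 types.
Mean frequency = N / V = 10 / 6 = 1.67

1.67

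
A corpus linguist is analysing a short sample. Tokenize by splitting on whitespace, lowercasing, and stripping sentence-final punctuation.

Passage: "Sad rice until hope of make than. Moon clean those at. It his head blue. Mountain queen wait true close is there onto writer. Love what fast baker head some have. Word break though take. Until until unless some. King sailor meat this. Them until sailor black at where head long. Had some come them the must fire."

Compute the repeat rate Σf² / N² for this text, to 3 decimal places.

0.026

Frequencies: until:4, head:3, some:3, at:2, sailor:2, them:2, sad:1, rice:1, hope:1, of:1, make:1, than:1, moon:1, clean:1, those:1, it:1, his:1, blue:1, mountain:1, queen:1, … (28 more, each freq 1)
Σf² = 88; N² = 3364
Repeat rate = 88 / 3364 = 0.026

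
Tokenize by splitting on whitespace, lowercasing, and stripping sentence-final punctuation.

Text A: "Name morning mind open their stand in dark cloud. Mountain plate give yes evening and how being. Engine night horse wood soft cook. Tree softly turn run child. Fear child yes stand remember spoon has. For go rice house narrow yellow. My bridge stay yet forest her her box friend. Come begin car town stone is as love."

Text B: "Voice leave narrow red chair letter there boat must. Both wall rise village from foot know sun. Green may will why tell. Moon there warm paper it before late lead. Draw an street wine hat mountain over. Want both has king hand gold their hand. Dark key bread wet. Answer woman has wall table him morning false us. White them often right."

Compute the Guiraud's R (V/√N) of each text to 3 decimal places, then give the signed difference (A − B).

-0.148

A: V=54, N=58, R=7.091
B: V=57, N=62, R=7.239
Difference = 7.091 − 7.239 = -0.148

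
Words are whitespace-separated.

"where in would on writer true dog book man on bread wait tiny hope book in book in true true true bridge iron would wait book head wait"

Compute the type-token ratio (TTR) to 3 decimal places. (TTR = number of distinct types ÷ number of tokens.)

0.571

N = 28 tokens, V = 16 types.
TTR = V / N = 16 / 28 = 0.571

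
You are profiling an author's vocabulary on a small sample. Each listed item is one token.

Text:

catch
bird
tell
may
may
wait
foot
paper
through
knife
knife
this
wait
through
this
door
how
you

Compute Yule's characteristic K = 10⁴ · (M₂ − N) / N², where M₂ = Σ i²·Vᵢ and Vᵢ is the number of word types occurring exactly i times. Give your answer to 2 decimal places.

308.64

Frequencies: may:2, wait:2, through:2, knife:2, this:2, catch:1, bird:1, tell:1, foot:1, paper:1, door:1, how:1, you:1
N = 18. Frequency spectrum: V_1=8, V_2=5
M₂ = 1²·8 + 2²·5 = 28
K = 10000 × (28 − 18) / 18² = 308.64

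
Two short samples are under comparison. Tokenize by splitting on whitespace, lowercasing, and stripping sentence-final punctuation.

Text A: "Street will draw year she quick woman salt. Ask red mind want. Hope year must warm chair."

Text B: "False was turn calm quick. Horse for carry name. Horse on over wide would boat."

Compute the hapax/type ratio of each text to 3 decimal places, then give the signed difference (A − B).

A: hapax=15, V=16, ratio=0.938
B: hapax=13, V=14, ratio=0.929
Difference = 0.938 − 0.929 = 0.009

0.009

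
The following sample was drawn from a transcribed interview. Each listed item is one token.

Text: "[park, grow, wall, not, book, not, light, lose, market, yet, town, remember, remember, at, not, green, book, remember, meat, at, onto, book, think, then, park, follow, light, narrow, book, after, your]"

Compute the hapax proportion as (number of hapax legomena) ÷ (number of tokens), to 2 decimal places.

0.48

Frequencies: book:4, not:3, remember:3, park:2, light:2, at:2, grow:1, wall:1, lose:1, market:1, yet:1, town:1, green:1, meat:1, onto:1, think:1, then:1, follow:1, narrow:1, after:1, … (1 more, each freq 1)
Hapax count = 15; token count = 31.
Ratio = 15 / 31 = 0.48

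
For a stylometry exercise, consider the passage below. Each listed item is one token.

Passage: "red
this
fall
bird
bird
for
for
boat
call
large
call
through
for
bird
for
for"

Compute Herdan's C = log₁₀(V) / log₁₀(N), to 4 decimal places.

0.7925

N = 16, V = 9.
log₁₀(V) = 0.954243, log₁₀(N) = 1.204120
C = 0.954243 / 1.204120 = 0.7925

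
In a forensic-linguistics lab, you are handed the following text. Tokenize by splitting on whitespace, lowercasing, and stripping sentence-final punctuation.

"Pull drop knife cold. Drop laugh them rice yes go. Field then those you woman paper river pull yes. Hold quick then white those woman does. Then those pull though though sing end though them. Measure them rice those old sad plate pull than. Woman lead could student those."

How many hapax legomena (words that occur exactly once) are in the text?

22

Frequencies: those:5, pull:4, them:3, then:3, woman:3, though:3, drop:2, rice:2, yes:2, knife:1, cold:1, laugh:1, go:1, field:1, you:1, paper:1, river:1, hold:1, quick:1, white:1, … (11 more, each freq 1)
Hapax (freq=1): cold, could, does, end, field, go, hold, knife, laugh, lead, measure, old, paper, plate, quick, river, sad, sing, student, than, white, you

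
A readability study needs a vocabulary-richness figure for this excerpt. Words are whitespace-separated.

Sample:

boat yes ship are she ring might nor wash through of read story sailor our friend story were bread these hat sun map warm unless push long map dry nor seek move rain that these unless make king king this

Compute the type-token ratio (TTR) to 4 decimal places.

N = 40 tokens, V = 34 types.
TTR = V / N = 34 / 40 = 0.8500

0.8500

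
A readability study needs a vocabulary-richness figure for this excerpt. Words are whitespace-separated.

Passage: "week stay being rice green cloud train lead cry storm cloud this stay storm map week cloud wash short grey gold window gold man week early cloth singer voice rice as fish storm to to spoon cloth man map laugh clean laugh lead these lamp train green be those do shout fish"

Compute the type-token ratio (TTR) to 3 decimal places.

N = 52 tokens, V = 34 types.
TTR = V / N = 34 / 52 = 0.654

0.654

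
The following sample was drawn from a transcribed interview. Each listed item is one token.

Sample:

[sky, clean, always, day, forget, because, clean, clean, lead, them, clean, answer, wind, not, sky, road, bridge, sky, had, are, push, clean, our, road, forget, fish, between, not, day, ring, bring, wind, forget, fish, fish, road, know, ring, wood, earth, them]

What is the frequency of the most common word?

Frequencies: clean:5, sky:3, forget:3, road:3, fish:3, day:2, them:2, wind:2, not:2, ring:2, always:1, because:1, lead:1, answer:1, bridge:1, had:1, are:1, push:1, our:1, between:1, … (4 more, each freq 1)
Most common: 'clean' with frequency 5.

5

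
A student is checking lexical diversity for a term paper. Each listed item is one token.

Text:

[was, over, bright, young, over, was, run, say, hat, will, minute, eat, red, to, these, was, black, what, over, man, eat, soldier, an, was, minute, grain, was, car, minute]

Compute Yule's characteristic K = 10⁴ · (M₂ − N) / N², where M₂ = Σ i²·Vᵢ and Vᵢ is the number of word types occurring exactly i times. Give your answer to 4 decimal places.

Frequencies: was:5, over:3, minute:3, eat:2, bright:1, young:1, run:1, say:1, hat:1, will:1, red:1, to:1, these:1, black:1, what:1, man:1, soldier:1, an:1, grain:1, car:1
N = 29. Frequency spectrum: V_1=16, V_2=1, V_3=2, V_5=1
M₂ = 1²·16 + 2²·1 + 3²·2 + 5²·1 = 63
K = 10000 × (63 − 29) / 29² = 404.2806

404.2806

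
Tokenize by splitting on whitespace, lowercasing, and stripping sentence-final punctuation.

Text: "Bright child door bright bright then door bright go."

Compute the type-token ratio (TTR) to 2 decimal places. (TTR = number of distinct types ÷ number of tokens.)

0.56

N = 9 tokens, V = 5 types.
TTR = V / N = 5 / 9 = 0.56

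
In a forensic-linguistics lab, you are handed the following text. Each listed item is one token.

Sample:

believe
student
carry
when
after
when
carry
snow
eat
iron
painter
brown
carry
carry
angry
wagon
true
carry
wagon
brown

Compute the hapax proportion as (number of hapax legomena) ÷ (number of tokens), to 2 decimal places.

Frequencies: carry:5, when:2, brown:2, wagon:2, believe:1, student:1, after:1, snow:1, eat:1, iron:1, painter:1, angry:1, true:1
Hapax count = 9; token count = 20.
Ratio = 9 / 20 = 0.45

0.45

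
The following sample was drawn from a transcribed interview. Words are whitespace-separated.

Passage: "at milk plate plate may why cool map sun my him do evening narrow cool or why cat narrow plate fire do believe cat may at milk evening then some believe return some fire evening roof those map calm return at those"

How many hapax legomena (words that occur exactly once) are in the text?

7

Frequencies: at:3, plate:3, evening:3, milk:2, may:2, why:2, cool:2, map:2, do:2, narrow:2, cat:2, fire:2, believe:2, some:2, return:2, those:2, sun:1, my:1, him:1, or:1, … (3 more, each freq 1)
Hapax (freq=1): calm, him, my, or, roof, sun, then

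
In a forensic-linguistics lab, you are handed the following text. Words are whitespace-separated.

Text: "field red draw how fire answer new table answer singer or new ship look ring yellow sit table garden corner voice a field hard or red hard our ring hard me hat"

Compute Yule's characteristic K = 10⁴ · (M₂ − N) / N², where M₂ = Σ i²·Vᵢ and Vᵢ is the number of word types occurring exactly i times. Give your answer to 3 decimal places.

Frequencies: hard:3, field:2, red:2, answer:2, new:2, table:2, or:2, ring:2, draw:1, how:1, fire:1, singer:1, ship:1, look:1, yellow:1, sit:1, garden:1, corner:1, voice:1, a:1, … (3 more, each freq 1)
N = 32. Frequency spectrum: V_1=15, V_2=7, V_3=1
M₂ = 1²·15 + 2²·7 + 3²·1 = 52
K = 10000 × (52 − 32) / 32² = 195.313

195.313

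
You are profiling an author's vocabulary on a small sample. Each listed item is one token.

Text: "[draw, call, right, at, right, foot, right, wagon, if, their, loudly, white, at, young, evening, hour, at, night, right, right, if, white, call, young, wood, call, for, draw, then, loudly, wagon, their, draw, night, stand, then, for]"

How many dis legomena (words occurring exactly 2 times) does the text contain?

9

Frequencies: right:5, draw:3, call:3, at:3, wagon:2, if:2, their:2, loudly:2, white:2, young:2, night:2, for:2, then:2, foot:1, evening:1, hour:1, wood:1, stand:1
Words with frequency 2: for, if, loudly, night, their, then, wagon, white, young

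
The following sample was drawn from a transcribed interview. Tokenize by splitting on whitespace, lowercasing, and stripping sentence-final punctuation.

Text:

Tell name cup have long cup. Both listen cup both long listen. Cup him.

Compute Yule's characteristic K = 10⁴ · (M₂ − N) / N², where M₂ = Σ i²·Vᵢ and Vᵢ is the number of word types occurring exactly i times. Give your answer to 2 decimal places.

Frequencies: cup:4, long:2, both:2, listen:2, tell:1, name:1, have:1, him:1
N = 14. Frequency spectrum: V_1=4, V_2=3, V_4=1
M₂ = 1²·4 + 2²·3 + 4²·1 = 32
K = 10000 × (32 − 14) / 14² = 918.37

918.37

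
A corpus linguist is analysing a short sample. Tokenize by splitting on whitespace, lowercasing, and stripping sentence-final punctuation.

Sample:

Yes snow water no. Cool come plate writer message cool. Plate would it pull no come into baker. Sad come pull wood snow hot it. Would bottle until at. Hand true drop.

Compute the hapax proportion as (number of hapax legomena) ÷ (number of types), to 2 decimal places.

0.65

Frequencies: come:3, snow:2, no:2, cool:2, plate:2, would:2, it:2, pull:2, yes:1, water:1, writer:1, message:1, into:1, baker:1, sad:1, wood:1, hot:1, bottle:1, until:1, at:1, … (3 more, each freq 1)
Hapax count = 15; type count = 23.
Ratio = 15 / 23 = 0.65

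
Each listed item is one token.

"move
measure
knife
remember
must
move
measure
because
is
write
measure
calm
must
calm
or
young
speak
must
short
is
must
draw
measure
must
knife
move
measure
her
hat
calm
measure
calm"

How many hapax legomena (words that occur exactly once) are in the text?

Frequencies: measure:6, must:5, calm:4, move:3, knife:2, is:2, remember:1, because:1, write:1, or:1, young:1, speak:1, short:1, draw:1, her:1, hat:1
Hapax (freq=1): because, draw, hat, her, or, remember, short, speak, write, young

10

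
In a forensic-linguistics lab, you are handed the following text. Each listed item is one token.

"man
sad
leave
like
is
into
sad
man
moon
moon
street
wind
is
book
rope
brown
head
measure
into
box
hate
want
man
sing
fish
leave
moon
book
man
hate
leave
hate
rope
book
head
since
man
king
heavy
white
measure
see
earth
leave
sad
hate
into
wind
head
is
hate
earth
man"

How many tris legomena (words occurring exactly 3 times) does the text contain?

6

Frequencies: man:6, hate:5, leave:4, sad:3, is:3, into:3, moon:3, book:3, head:3, wind:2, rope:2, measure:2, earth:2, like:1, street:1, brown:1, box:1, want:1, sing:1, fish:1, … (5 more, each freq 1)
Words with frequency 3: book, head, into, is, moon, sad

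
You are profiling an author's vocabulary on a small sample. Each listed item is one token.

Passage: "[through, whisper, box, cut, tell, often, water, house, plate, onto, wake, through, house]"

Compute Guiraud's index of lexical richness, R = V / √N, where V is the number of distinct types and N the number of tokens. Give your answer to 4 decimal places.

3.0509

N = 13, V = 11.
√N = 3.605551
R = 11 / 3.605551 = 3.0509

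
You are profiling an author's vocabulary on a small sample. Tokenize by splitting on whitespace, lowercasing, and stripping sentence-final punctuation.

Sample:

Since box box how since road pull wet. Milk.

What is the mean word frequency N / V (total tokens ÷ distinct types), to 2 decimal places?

N = 9 tokens, V = 7 types.
Mean frequency = N / V = 9 / 7 = 1.29

1.29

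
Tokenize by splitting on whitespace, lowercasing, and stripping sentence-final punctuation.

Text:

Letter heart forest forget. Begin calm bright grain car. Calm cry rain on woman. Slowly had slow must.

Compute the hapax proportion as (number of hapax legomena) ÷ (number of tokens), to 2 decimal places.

0.89

Frequencies: calm:2, letter:1, heart:1, forest:1, forget:1, begin:1, bright:1, grain:1, car:1, cry:1, rain:1, on:1, woman:1, slowly:1, had:1, slow:1, must:1
Hapax count = 16; token count = 18.
Ratio = 16 / 18 = 0.89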